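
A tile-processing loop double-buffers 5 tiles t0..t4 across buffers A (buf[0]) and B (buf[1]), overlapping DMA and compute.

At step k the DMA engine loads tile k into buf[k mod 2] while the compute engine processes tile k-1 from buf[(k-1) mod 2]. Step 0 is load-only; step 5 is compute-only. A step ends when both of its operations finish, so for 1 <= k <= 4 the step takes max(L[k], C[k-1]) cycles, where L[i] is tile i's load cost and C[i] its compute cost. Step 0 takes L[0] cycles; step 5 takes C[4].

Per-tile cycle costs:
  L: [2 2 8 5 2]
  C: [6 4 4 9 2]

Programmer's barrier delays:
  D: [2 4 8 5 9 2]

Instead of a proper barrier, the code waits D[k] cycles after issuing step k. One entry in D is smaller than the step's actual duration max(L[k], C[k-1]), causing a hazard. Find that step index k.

hazard at step 1

step 0: need L[0]=2 = 2; D[0]=2 ok
step 1: need max(L[1]=2,C[0]=6) = 6; D[1]=4 SHORT
step 2: need max(L[2]=8,C[1]=4) = 8; D[2]=8 ok
step 3: need max(L[3]=5,C[2]=4) = 5; D[3]=5 ok
step 4: need max(L[4]=2,C[3]=9) = 9; D[4]=9 ok
step 5: need C[4]=2 = 2; D[5]=2 ok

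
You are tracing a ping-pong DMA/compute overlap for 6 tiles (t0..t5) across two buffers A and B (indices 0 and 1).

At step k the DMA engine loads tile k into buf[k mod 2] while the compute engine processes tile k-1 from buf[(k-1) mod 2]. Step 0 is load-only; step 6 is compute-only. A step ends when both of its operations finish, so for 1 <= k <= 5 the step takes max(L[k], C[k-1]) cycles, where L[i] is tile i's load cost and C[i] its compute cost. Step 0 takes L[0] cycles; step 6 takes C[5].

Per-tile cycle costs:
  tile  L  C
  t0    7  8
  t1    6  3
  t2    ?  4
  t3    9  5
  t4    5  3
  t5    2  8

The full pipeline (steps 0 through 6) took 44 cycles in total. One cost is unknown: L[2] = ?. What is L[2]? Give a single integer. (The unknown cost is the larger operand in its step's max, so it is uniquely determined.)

step 0 = dur = L[0]=7 = 7
step 1 = dur = max(L[1]=6, C[0]=8) = 8
step 2 = dur = max(L[2]=?, C[1]=3) = L[2]  (unknown; binding)
step 3 = dur = max(L[3]=9, C[2]=4) = 9
step 4 = dur = max(L[4]=5, C[3]=5) = 5
step 5 = dur = max(L[5]=2, C[4]=3) = 3
step 6 = dur = C[5]=8 = 8
sum of known step durations = 40
dur[2] = total - known = 44 - 40 = 4
L[2] is the binding max in step 2, so L[2] = dur[2] = 4

L[2] = 4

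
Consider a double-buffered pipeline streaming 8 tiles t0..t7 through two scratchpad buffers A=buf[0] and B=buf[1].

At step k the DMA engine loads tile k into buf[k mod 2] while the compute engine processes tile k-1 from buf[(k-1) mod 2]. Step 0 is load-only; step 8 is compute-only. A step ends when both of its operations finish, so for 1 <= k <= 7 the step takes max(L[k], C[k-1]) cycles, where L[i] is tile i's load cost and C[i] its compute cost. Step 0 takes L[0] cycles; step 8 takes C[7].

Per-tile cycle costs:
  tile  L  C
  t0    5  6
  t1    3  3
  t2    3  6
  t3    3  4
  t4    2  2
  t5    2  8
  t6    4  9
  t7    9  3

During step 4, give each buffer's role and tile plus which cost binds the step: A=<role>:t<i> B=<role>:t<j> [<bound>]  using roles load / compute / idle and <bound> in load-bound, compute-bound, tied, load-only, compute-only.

step 4: A=load:t4 B=compute:t3 [compute-bound]

[0] DMA t0→A (5c) ∥ CU idle ⇒ 5c, clock 5
[1] DMA t1→B (3c) ∥ CU A:t0 (6c) ⇒ 6c, clock 11
[2] DMA t2→A (3c) ∥ CU B:t1 (3c) ⇒ 3c, clock 14
[3] DMA t3→B (3c) ∥ CU A:t2 (6c) ⇒ 6c, clock 20
[4] DMA t4→A (2c) ∥ CU B:t3 (4c) ⇒ 4c, clock 24
[5] DMA t5→B (2c) ∥ CU A:t4 (2c) ⇒ 2c, clock 26
[6] DMA t6→A (4c) ∥ CU B:t5 (8c) ⇒ 8c, clock 34
[7] DMA t7→B (9c) ∥ CU A:t6 (9c) ⇒ 9c, clock 43
[8] DMA idle ∥ CU B:t7 (3c) ⇒ 3c, clock 46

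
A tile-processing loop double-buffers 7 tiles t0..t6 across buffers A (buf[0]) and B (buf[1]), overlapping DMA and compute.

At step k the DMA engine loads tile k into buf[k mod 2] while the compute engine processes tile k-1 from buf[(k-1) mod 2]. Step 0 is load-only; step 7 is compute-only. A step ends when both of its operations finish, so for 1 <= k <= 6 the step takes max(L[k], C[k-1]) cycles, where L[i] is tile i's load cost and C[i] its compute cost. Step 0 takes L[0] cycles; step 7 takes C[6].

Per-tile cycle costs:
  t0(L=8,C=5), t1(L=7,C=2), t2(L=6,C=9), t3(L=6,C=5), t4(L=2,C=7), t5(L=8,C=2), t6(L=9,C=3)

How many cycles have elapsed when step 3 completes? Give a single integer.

end_cycle[3] = 30

step 0: L[0]=8 → dur=8, Σ=8 | A=load:t0 B=idle [load-only]
step 1: L[1]=7 C[0]=5 → dur=7, Σ=15 | A=compute:t0 B=load:t1 [load-bound]
step 2: L[2]=6 C[1]=2 → dur=6, Σ=21 | A=load:t2 B=compute:t1 [load-bound]
step 3: L[3]=6 C[2]=9 → dur=9, Σ=30 | A=compute:t2 B=load:t3 [compute-bound]
step 4: L[4]=2 C[3]=5 → dur=5, Σ=35 | A=load:t4 B=compute:t3 [compute-bound]
step 5: L[5]=8 C[4]=7 → dur=8, Σ=43 | A=compute:t4 B=load:t5 [load-bound]
step 6: L[6]=9 C[5]=2 → dur=9, Σ=52 | A=load:t6 B=compute:t5 [load-bound]
step 7: C[6]=3 → dur=3, Σ=55 | A=compute:t6 B=idle [compute-only]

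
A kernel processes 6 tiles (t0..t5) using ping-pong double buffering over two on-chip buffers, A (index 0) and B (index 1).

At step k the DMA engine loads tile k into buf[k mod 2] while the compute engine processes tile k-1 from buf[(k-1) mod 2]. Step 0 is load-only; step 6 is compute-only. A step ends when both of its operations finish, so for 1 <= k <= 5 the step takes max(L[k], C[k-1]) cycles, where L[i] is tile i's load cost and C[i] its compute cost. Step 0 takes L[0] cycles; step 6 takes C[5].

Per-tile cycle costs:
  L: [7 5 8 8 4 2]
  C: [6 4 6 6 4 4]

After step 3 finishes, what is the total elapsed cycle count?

end_cycle[3] = 29

  0. 7=7c; end=7; A:t0 B:-
  1. max(5,6)=6c; end=13; A:t0 B:t1
  2. max(8,4)=8c; end=21; A:t2 B:t1
  3. max(8,6)=8c; end=29; A:t2 B:t3
  4. max(4,6)=6c; end=35; A:t4 B:t3
  5. max(2,4)=4c; end=39; A:t4 B:t5
  6. 4=4c; end=43; A:t4 B:t5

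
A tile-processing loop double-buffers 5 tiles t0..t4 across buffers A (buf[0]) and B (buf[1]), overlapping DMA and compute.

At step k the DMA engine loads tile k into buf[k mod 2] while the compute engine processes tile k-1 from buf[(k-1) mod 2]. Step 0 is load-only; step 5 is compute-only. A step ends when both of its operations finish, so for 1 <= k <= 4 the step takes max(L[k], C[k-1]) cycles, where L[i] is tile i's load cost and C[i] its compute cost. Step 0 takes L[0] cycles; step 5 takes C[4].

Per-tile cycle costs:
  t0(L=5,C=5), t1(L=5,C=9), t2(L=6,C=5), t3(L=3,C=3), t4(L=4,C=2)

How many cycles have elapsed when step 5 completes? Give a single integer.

k=0 load=t0/5c comp=- wait=5 total=5
k=1 load=t1/5c comp=t0/5c wait=5 total=10
k=2 load=t2/6c comp=t1/9c wait=9 total=19
k=3 load=t3/3c comp=t2/5c wait=5 total=24
k=4 load=t4/4c comp=t3/3c wait=4 total=28
k=5 load=- comp=t4/2c wait=2 total=30

end_cycle[5] = 30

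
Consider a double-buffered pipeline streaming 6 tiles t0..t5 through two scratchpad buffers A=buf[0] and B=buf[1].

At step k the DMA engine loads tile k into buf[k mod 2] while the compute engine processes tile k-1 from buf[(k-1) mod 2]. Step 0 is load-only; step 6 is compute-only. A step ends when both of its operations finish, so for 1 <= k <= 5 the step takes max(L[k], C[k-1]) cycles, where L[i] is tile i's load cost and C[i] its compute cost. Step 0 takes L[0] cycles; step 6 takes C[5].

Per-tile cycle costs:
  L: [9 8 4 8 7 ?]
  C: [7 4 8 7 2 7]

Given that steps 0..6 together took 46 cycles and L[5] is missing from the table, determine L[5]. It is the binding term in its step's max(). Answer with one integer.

L[5] = 3

step 0 | dur = L[0]=9 = 9
step 1 | dur = max(L[1]=8, C[0]=7) = 8
step 2 | dur = max(L[2]=4, C[1]=4) = 4
step 3 | dur = max(L[3]=8, C[2]=8) = 8
step 4 | dur = max(L[4]=7, C[3]=7) = 7
step 5 | dur = max(L[5]=?, C[4]=2) = L[5]  (unknown; binding)
step 6 | dur = C[5]=7 = 7
sum of known step durations = 43
dur[5] = total - known = 46 - 43 = 3
L[5] is the binding max in step 5, so L[5] = dur[5] = 3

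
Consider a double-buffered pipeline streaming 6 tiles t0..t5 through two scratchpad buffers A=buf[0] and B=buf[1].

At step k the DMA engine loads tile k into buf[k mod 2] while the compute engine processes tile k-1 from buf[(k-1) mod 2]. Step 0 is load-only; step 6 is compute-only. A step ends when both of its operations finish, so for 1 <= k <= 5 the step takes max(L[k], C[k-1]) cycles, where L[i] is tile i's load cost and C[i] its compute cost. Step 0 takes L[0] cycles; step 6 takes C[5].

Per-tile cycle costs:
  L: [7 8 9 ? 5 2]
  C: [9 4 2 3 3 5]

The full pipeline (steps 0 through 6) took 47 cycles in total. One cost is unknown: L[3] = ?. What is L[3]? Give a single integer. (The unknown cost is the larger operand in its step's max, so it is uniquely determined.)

step 0 → dur = L[0]=7 = 7
step 1 → dur = max(L[1]=8, C[0]=9) = 9
step 2 → dur = max(L[2]=9, C[1]=4) = 9
step 3 → dur = max(L[3]=?, C[2]=2) = L[3]  (unknown; binding)
step 4 → dur = max(L[4]=5, C[3]=3) = 5
step 5 → dur = max(L[5]=2, C[4]=3) = 3
step 6 → dur = C[5]=5 = 5
sum of known step durations = 38
dur[3] = total - known = 47 - 38 = 9
L[3] is the binding max in step 3, so L[3] = dur[3] = 9

L[3] = 9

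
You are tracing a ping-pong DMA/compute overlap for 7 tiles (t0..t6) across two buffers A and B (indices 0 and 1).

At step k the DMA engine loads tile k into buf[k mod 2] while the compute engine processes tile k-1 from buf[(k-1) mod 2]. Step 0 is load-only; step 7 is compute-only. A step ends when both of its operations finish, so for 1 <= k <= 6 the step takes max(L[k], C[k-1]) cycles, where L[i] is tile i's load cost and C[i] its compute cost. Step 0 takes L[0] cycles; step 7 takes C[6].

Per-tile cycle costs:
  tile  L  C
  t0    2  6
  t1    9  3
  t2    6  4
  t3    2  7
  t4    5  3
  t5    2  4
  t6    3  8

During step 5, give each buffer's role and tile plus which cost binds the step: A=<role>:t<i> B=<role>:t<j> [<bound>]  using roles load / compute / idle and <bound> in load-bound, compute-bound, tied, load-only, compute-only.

step 5: A=compute:t4 B=load:t5 [compute-bound]

  0. 2=2c; end=2; A:t0 B:-
  1. max(9,6)=9c; end=11; A:t0 B:t1
  2. max(6,3)=6c; end=17; A:t2 B:t1
  3. max(2,4)=4c; end=21; A:t2 B:t3
  4. max(5,7)=7c; end=28; A:t4 B:t3
  5. max(2,3)=3c; end=31; A:t4 B:t5
  6. max(3,4)=4c; end=35; A:t6 B:t5
  7. 8=8c; end=43; A:t6 B:t5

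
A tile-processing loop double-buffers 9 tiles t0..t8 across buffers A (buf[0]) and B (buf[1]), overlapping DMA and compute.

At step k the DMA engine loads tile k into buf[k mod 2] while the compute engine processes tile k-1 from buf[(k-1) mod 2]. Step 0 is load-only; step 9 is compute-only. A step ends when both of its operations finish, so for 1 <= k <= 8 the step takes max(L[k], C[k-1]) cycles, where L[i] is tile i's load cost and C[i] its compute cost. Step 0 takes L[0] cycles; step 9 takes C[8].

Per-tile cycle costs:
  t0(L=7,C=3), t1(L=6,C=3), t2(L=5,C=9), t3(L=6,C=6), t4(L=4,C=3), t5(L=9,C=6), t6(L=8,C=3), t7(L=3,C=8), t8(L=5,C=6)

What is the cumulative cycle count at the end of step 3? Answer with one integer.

end_cycle[3] = 27

[0] DMA t0→A (7c) ∥ CU idle ⇒ 7c, clock 7
[1] DMA t1→B (6c) ∥ CU A:t0 (3c) ⇒ 6c, clock 13
[2] DMA t2→A (5c) ∥ CU B:t1 (3c) ⇒ 5c, clock 18
[3] DMA t3→B (6c) ∥ CU A:t2 (9c) ⇒ 9c, clock 27
[4] DMA t4→A (4c) ∥ CU B:t3 (6c) ⇒ 6c, clock 33
[5] DMA t5→B (9c) ∥ CU A:t4 (3c) ⇒ 9c, clock 42
[6] DMA t6→A (8c) ∥ CU B:t5 (6c) ⇒ 8c, clock 50
[7] DMA t7→B (3c) ∥ CU A:t6 (3c) ⇒ 3c, clock 53
[8] DMA t8→A (5c) ∥ CU B:t7 (8c) ⇒ 8c, clock 61
[9] DMA idle ∥ CU A:t8 (6c) ⇒ 6c, clock 67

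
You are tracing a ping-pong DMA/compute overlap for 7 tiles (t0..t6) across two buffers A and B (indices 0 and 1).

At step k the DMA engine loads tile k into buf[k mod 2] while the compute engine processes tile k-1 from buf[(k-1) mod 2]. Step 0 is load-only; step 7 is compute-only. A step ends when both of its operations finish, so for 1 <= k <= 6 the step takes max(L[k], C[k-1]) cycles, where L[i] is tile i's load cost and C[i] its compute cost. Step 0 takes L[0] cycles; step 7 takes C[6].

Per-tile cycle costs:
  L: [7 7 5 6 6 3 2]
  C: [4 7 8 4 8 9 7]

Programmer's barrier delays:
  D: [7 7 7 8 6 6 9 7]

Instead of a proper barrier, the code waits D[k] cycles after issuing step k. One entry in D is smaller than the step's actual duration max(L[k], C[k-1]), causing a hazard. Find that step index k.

k=0 barrier L[0]=7→7c, D[0]=7 ok
k=1 barrier max(L[1]=7,C[0]=4)→7c, D[1]=7 ok
k=2 barrier max(L[2]=5,C[1]=7)→7c, D[2]=7 ok
k=3 barrier max(L[3]=6,C[2]=8)→8c, D[3]=8 ok
k=4 barrier max(L[4]=6,C[3]=4)→6c, D[4]=6 ok
k=5 barrier max(L[5]=3,C[4]=8)→8c, D[5]=6 SHORT
k=6 barrier max(L[6]=2,C[5]=9)→9c, D[6]=9 ok
k=7 barrier C[6]=7→7c, D[7]=7 ok

hazard at step 5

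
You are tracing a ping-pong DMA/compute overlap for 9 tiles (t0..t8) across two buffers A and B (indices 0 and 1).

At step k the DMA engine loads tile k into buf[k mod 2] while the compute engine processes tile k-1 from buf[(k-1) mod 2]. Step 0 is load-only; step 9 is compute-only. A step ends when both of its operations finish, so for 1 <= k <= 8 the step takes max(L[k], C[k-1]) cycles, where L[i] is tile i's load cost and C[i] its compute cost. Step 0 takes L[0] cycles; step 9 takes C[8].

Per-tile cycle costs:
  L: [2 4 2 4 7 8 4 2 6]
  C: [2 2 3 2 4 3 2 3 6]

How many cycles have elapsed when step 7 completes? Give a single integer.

end_cycle[7] = 33

  0. 2=2c; end=2; A:t0 B:-
  1. max(4,2)=4c; end=6; A:t0 B:t1
  2. max(2,2)=2c; end=8; A:t2 B:t1
  3. max(4,3)=4c; end=12; A:t2 B:t3
  4. max(7,2)=7c; end=19; A:t4 B:t3
  5. max(8,4)=8c; end=27; A:t4 B:t5
  6. max(4,3)=4c; end=31; A:t6 B:t5
  7. max(2,2)=2c; end=33; A:t6 B:t7
  8. max(6,3)=6c; end=39; A:t8 B:t7
  9. 6=6c; end=45; A:t8 B:t7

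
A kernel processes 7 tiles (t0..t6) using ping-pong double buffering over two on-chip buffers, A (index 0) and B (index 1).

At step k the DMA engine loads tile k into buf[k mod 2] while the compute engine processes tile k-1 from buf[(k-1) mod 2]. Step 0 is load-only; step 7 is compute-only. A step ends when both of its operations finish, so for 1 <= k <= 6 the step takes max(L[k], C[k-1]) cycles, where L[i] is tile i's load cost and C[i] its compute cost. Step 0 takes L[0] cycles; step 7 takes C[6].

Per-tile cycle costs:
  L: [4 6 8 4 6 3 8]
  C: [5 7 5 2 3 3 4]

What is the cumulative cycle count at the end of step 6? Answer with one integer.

end_cycle[6] = 40

  0. 4=4c; end=4; A:t0 B:-
  1. max(6,5)=6c; end=10; A:t0 B:t1
  2. max(8,7)=8c; end=18; A:t2 B:t1
  3. max(4,5)=5c; end=23; A:t2 B:t3
  4. max(6,2)=6c; end=29; A:t4 B:t3
  5. max(3,3)=3c; end=32; A:t4 B:t5
  6. max(8,3)=8c; end=40; A:t6 B:t5
  7. 4=4c; end=44; A:t6 B:t5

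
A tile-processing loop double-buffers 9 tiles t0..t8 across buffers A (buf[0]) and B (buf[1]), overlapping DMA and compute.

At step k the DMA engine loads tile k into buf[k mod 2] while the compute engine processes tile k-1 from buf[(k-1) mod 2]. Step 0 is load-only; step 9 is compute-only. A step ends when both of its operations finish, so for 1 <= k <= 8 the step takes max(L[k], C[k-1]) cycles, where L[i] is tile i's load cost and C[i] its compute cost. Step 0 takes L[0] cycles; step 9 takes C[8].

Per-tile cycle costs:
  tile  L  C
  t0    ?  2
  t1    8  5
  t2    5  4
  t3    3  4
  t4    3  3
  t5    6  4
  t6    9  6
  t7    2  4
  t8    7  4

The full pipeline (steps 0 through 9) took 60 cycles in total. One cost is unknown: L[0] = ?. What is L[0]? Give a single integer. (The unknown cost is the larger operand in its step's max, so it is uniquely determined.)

L[0] = 7

step 0: dur = L[0]=? = L[0]  (unknown; binding)
step 1: dur = max(L[1]=8, C[0]=2) = 8
step 2: dur = max(L[2]=5, C[1]=5) = 5
step 3: dur = max(L[3]=3, C[2]=4) = 4
step 4: dur = max(L[4]=3, C[3]=4) = 4
step 5: dur = max(L[5]=6, C[4]=3) = 6
step 6: dur = max(L[6]=9, C[5]=4) = 9
step 7: dur = max(L[7]=2, C[6]=6) = 6
step 8: dur = max(L[8]=7, C[7]=4) = 7
step 9: dur = C[8]=4 = 4
sum of known step durations = 53
dur[0] = total - known = 60 - 53 = 7
L[0] is the binding max in step 0, so L[0] = dur[0] = 7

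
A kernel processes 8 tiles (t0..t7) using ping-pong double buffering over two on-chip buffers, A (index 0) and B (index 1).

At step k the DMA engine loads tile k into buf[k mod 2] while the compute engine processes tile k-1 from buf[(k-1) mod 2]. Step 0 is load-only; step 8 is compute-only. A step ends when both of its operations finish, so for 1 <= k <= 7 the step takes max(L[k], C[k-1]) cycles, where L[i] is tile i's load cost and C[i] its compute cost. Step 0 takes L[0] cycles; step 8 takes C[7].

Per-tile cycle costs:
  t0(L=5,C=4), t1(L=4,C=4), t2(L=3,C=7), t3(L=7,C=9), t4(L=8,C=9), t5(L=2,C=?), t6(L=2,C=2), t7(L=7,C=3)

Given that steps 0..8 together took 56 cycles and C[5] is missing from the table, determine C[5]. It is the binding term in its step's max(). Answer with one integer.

C[5] = 8

step 0: dur = L[0]=5 = 5
step 1: dur = max(L[1]=4, C[0]=4) = 4
step 2: dur = max(L[2]=3, C[1]=4) = 4
step 3: dur = max(L[3]=7, C[2]=7) = 7
step 4: dur = max(L[4]=8, C[3]=9) = 9
step 5: dur = max(L[5]=2, C[4]=9) = 9
step 6: dur = max(L[6]=2, C[5]=?) = C[5]  (unknown; binding)
step 7: dur = max(L[7]=7, C[6]=2) = 7
step 8: dur = C[7]=3 = 3
sum of known step durations = 48
dur[6] = total - known = 56 - 48 = 8
C[5] is the binding max in step 6, so C[5] = dur[6] = 8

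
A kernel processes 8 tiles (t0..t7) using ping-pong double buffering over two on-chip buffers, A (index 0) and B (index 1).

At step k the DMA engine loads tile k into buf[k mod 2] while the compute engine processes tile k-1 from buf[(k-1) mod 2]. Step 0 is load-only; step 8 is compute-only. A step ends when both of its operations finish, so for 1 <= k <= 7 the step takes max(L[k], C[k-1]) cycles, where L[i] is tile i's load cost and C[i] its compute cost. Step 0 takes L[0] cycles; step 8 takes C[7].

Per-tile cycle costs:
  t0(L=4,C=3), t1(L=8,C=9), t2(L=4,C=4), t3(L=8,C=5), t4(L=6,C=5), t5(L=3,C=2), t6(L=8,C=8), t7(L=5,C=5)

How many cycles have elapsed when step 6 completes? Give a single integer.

[0] DMA t0→A (4c) ∥ CU idle ⇒ 4c, clock 4
[1] DMA t1→B (8c) ∥ CU A:t0 (3c) ⇒ 8c, clock 12
[2] DMA t2→A (4c) ∥ CU B:t1 (9c) ⇒ 9c, clock 21
[3] DMA t3→B (8c) ∥ CU A:t2 (4c) ⇒ 8c, clock 29
[4] DMA t4→A (6c) ∥ CU B:t3 (5c) ⇒ 6c, clock 35
[5] DMA t5→B (3c) ∥ CU A:t4 (5c) ⇒ 5c, clock 40
[6] DMA t6→A (8c) ∥ CU B:t5 (2c) ⇒ 8c, clock 48
[7] DMA t7→B (5c) ∥ CU A:t6 (8c) ⇒ 8c, clock 56
[8] DMA idle ∥ CU B:t7 (5c) ⇒ 5c, clock 61

end_cycle[6] = 48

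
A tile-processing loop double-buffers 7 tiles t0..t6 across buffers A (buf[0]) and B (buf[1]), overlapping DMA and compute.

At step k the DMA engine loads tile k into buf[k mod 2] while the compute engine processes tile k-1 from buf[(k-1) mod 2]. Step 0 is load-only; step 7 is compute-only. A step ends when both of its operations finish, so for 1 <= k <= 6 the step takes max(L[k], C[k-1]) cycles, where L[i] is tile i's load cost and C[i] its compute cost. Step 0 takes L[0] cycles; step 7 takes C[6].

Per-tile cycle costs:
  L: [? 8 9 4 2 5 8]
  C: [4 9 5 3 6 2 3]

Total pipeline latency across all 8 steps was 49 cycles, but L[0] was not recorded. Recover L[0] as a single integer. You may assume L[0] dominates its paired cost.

step 0 → dur = L[0]=? = L[0]  (unknown; binding)
step 1 → dur = max(L[1]=8, C[0]=4) = 8
step 2 → dur = max(L[2]=9, C[1]=9) = 9
step 3 → dur = max(L[3]=4, C[2]=5) = 5
step 4 → dur = max(L[4]=2, C[3]=3) = 3
step 5 → dur = max(L[5]=5, C[4]=6) = 6
step 6 → dur = max(L[6]=8, C[5]=2) = 8
step 7 → dur = C[6]=3 = 3
sum of known step durations = 42
dur[0] = total - known = 49 - 42 = 7
L[0] is the binding max in step 0, so L[0] = dur[0] = 7

L[0] = 7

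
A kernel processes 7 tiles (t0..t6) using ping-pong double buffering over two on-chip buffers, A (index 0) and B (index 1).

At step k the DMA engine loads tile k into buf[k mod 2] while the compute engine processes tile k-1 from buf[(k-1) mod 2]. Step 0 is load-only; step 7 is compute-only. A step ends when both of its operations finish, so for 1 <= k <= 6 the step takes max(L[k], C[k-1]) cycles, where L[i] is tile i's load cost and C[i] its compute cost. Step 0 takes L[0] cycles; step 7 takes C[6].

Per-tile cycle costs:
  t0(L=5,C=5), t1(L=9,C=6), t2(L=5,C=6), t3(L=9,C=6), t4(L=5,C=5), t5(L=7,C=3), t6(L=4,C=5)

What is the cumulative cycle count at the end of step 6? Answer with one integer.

end_cycle[6] = 46

[0] DMA t0→A (5c) ∥ CU idle ⇒ 5c, clock 5
[1] DMA t1→B (9c) ∥ CU A:t0 (5c) ⇒ 9c, clock 14
[2] DMA t2→A (5c) ∥ CU B:t1 (6c) ⇒ 6c, clock 20
[3] DMA t3→B (9c) ∥ CU A:t2 (6c) ⇒ 9c, clock 29
[4] DMA t4→A (5c) ∥ CU B:t3 (6c) ⇒ 6c, clock 35
[5] DMA t5→B (7c) ∥ CU A:t4 (5c) ⇒ 7c, clock 42
[6] DMA t6→A (4c) ∥ CU B:t5 (3c) ⇒ 4c, clock 46
[7] DMA idle ∥ CU A:t6 (5c) ⇒ 5c, clock 51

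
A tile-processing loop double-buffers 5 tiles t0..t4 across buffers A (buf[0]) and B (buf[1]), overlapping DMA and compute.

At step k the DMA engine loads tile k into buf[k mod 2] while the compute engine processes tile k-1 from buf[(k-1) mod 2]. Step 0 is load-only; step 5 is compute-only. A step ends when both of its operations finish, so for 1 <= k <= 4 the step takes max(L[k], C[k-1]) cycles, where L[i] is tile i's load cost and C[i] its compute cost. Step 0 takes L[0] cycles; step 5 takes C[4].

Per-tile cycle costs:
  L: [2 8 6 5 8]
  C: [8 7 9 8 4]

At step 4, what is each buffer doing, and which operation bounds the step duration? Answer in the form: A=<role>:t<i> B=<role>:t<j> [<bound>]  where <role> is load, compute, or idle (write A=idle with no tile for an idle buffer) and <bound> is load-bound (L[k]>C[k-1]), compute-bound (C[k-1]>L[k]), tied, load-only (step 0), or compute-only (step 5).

step 0: L[0]=2 → dur=2, Σ=2 | A=load:t0 B=idle [load-only]
step 1: L[1]=8 C[0]=8 → dur=8, Σ=10 | A=compute:t0 B=load:t1 [tied]
step 2: L[2]=6 C[1]=7 → dur=7, Σ=17 | A=load:t2 B=compute:t1 [compute-bound]
step 3: L[3]=5 C[2]=9 → dur=9, Σ=26 | A=compute:t2 B=load:t3 [compute-bound]
step 4: L[4]=8 C[3]=8 → dur=8, Σ=34 | A=load:t4 B=compute:t3 [tied]
step 5: C[4]=4 → dur=4, Σ=38 | A=compute:t4 B=idle [compute-only]

step 4: A=load:t4 B=compute:t3 [tied]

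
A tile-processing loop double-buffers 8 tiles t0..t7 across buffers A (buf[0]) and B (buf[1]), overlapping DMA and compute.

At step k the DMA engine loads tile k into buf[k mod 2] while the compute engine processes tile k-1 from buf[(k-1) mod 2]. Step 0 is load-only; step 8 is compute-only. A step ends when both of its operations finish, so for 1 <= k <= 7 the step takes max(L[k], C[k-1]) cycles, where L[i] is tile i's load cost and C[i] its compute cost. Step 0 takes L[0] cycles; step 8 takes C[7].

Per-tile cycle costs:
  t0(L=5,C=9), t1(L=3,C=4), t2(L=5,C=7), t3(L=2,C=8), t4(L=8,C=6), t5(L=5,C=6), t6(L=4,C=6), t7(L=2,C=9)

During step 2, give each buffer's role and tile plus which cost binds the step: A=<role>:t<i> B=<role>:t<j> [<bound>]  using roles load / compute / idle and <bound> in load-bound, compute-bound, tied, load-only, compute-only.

step 2: A=load:t2 B=compute:t1 [load-bound]

  0. 5=5c; end=5; A:t0 B:-
  1. max(3,9)=9c; end=14; A:t0 B:t1
  2. max(5,4)=5c; end=19; A:t2 B:t1
  3. max(2,7)=7c; end=26; A:t2 B:t3
  4. max(8,8)=8c; end=34; A:t4 B:t3
  5. max(5,6)=6c; end=40; A:t4 B:t5
  6. max(4,6)=6c; end=46; A:t6 B:t5
  7. max(2,6)=6c; end=52; A:t6 B:t7
  8. 9=9c; end=61; A:t6 B:t7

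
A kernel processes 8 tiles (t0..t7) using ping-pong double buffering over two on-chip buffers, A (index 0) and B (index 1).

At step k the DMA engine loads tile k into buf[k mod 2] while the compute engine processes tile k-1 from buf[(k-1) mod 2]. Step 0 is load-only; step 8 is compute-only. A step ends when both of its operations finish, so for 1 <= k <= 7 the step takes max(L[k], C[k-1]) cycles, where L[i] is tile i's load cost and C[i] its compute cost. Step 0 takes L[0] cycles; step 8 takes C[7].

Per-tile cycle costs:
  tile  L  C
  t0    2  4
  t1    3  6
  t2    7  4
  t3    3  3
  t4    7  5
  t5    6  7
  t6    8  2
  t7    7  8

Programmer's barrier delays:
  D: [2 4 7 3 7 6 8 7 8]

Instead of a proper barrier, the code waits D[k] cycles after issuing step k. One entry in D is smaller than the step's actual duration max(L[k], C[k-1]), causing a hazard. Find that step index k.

hazard at step 3

[0] required=L[0]=2=2 vs D=2 ok
[1] required=max(L[1]=3,C[0]=4)=4 vs D=4 ok
[2] required=max(L[2]=7,C[1]=6)=7 vs D=7 ok
[3] required=max(L[3]=3,C[2]=4)=4 vs D=3 SHORT
[4] required=max(L[4]=7,C[3]=3)=7 vs D=7 ok
[5] required=max(L[5]=6,C[4]=5)=6 vs D=6 ok
[6] required=max(L[6]=8,C[5]=7)=8 vs D=8 ok
[7] required=max(L[7]=7,C[6]=2)=7 vs D=7 ok
[8] required=C[7]=8=8 vs D=8 ok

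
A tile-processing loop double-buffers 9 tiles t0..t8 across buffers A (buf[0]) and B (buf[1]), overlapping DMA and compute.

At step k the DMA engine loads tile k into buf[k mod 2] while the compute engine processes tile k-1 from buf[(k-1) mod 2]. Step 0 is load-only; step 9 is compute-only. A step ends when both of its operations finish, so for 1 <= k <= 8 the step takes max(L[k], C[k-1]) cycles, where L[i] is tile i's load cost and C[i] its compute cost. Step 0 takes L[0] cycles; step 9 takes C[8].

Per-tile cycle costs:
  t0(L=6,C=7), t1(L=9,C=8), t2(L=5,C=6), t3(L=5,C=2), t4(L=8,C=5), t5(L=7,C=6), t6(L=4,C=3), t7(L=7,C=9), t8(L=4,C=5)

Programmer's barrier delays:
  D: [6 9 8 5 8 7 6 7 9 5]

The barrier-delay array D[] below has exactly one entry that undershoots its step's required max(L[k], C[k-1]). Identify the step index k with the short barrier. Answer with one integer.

hazard at step 3

step 0: need L[0]=6 = 6; D[0]=6 ok
step 1: need max(L[1]=9,C[0]=7) = 9; D[1]=9 ok
step 2: need max(L[2]=5,C[1]=8) = 8; D[2]=8 ok
step 3: need max(L[3]=5,C[2]=6) = 6; D[3]=5 SHORT
step 4: need max(L[4]=8,C[3]=2) = 8; D[4]=8 ok
step 5: need max(L[5]=7,C[4]=5) = 7; D[5]=7 ok
step 6: need max(L[6]=4,C[5]=6) = 6; D[6]=6 ok
step 7: need max(L[7]=7,C[6]=3) = 7; D[7]=7 ok
step 8: need max(L[8]=4,C[7]=9) = 9; D[8]=9 ok
step 9: need C[8]=5 = 5; D[9]=5 ok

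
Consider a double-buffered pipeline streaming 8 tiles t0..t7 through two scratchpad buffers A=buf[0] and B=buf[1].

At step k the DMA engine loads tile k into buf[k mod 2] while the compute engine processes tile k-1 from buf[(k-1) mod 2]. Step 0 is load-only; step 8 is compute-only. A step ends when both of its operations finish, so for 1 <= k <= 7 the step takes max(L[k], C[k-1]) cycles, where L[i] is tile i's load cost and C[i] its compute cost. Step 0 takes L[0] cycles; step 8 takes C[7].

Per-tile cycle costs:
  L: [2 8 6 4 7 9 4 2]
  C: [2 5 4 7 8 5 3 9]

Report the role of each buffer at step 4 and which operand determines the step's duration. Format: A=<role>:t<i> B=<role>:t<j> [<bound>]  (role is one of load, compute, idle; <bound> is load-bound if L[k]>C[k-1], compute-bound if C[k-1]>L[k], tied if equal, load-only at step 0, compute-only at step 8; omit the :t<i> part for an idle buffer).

step 4: A=load:t4 B=compute:t3 [tied]

step 0: L[0]=2 → dur=2, Σ=2 | A=load:t0 B=idle [load-only]
step 1: L[1]=8 C[0]=2 → dur=8, Σ=10 | A=compute:t0 B=load:t1 [load-bound]
step 2: L[2]=6 C[1]=5 → dur=6, Σ=16 | A=load:t2 B=compute:t1 [load-bound]
step 3: L[3]=4 C[2]=4 → dur=4, Σ=20 | A=compute:t2 B=load:t3 [tied]
step 4: L[4]=7 C[3]=7 → dur=7, Σ=27 | A=load:t4 B=compute:t3 [tied]
step 5: L[5]=9 C[4]=8 → dur=9, Σ=36 | A=compute:t4 B=load:t5 [load-bound]
step 6: L[6]=4 C[5]=5 → dur=5, Σ=41 | A=load:t6 B=compute:t5 [compute-bound]
step 7: L[7]=2 C[6]=3 → dur=3, Σ=44 | A=compute:t6 B=load:t7 [compute-bound]
step 8: C[7]=9 → dur=9, Σ=53 | A=idle B=compute:t7 [compute-only]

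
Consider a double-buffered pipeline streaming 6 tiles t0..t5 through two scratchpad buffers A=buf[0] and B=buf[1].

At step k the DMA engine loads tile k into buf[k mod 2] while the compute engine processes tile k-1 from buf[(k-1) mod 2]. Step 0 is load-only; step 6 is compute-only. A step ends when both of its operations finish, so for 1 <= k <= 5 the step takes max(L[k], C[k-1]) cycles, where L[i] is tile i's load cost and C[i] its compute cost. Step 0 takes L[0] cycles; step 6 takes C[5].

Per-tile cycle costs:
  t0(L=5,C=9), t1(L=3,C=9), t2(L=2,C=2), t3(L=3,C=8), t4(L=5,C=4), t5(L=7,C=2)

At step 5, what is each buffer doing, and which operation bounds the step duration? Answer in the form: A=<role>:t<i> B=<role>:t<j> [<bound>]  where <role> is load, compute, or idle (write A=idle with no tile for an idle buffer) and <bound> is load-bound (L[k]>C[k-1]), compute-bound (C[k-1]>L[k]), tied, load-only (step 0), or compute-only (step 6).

step 5: A=compute:t4 B=load:t5 [load-bound]

[0] DMA t0→A (5c) ∥ CU idle ⇒ 5c, clock 5
[1] DMA t1→B (3c) ∥ CU A:t0 (9c) ⇒ 9c, clock 14
[2] DMA t2→A (2c) ∥ CU B:t1 (9c) ⇒ 9c, clock 23
[3] DMA t3→B (3c) ∥ CU A:t2 (2c) ⇒ 3c, clock 26
[4] DMA t4→A (5c) ∥ CU B:t3 (8c) ⇒ 8c, clock 34
[5] DMA t5→B (7c) ∥ CU A:t4 (4c) ⇒ 7c, clock 41
[6] DMA idle ∥ CU B:t5 (2c) ⇒ 2c, clock 43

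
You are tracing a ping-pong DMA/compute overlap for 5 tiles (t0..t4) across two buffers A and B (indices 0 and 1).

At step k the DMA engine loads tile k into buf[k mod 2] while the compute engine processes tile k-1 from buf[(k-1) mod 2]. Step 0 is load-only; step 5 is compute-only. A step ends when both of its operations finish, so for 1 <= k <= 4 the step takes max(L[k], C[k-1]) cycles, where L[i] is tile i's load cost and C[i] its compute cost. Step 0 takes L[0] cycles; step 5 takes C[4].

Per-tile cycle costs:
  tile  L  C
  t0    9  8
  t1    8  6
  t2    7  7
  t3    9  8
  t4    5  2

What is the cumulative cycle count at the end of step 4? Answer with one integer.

k=0 load=t0/9c comp=- wait=9 total=9
k=1 load=t1/8c comp=t0/8c wait=8 total=17
k=2 load=t2/7c comp=t1/6c wait=7 total=24
k=3 load=t3/9c comp=t2/7c wait=9 total=33
k=4 load=t4/5c comp=t3/8c wait=8 total=41
k=5 load=- comp=t4/2c wait=2 total=43

end_cycle[4] = 41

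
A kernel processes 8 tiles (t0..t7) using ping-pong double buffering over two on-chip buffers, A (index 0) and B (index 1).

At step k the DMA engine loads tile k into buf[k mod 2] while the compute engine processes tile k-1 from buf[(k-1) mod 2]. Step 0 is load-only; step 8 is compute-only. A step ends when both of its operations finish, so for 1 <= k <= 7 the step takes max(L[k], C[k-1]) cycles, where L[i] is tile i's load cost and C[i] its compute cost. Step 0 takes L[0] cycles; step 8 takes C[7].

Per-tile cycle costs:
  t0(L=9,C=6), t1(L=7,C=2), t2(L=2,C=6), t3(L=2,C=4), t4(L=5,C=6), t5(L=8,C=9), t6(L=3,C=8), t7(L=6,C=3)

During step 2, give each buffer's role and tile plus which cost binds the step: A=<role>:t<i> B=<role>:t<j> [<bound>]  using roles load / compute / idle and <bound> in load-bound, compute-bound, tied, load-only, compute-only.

step 0: L[0]=9 → dur=9, Σ=9 | A=load:t0 B=idle [load-only]
step 1: L[1]=7 C[0]=6 → dur=7, Σ=16 | A=compute:t0 B=load:t1 [load-bound]
step 2: L[2]=2 C[1]=2 → dur=2, Σ=18 | A=load:t2 B=compute:t1 [tied]
step 3: L[3]=2 C[2]=6 → dur=6, Σ=24 | A=compute:t2 B=load:t3 [compute-bound]
step 4: L[4]=5 C[3]=4 → dur=5, Σ=29 | A=load:t4 B=compute:t3 [load-bound]
step 5: L[5]=8 C[4]=6 → dur=8, Σ=37 | A=compute:t4 B=load:t5 [load-bound]
step 6: L[6]=3 C[5]=9 → dur=9, Σ=46 | A=load:t6 B=compute:t5 [compute-bound]
step 7: L[7]=6 C[6]=8 → dur=8, Σ=54 | A=compute:t6 B=load:t7 [compute-bound]
step 8: C[7]=3 → dur=3, Σ=57 | A=idle B=compute:t7 [compute-only]

step 2: A=load:t2 B=compute:t1 [tied]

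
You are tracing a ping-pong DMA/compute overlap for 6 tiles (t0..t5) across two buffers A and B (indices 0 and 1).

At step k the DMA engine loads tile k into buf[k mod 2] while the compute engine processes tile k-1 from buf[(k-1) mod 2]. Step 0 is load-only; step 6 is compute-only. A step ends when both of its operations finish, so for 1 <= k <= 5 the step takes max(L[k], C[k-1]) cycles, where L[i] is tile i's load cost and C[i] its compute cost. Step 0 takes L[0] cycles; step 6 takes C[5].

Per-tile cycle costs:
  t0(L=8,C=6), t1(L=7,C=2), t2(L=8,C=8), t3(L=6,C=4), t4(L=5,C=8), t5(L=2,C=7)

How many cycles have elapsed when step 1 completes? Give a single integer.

  0. 8=8c; end=8; A:t0 B:-
  1. max(7,6)=7c; end=15; A:t0 B:t1
  2. max(8,2)=8c; end=23; A:t2 B:t1
  3. max(6,8)=8c; end=31; A:t2 B:t3
  4. max(5,4)=5c; end=36; A:t4 B:t3
  5. max(2,8)=8c; end=44; A:t4 B:t5
  6. 7=7c; end=51; A:t4 B:t5

end_cycle[1] = 15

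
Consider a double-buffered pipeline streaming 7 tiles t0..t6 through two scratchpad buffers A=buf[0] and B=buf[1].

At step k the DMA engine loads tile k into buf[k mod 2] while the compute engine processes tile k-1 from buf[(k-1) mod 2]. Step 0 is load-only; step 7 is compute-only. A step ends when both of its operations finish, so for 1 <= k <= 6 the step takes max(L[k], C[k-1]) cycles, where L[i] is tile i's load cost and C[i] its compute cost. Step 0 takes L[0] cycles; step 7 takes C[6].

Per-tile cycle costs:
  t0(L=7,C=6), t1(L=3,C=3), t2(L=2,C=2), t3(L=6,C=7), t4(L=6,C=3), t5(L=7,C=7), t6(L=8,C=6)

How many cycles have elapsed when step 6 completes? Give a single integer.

  0. 7=7c; end=7; A:t0 B:-
  1. max(3,6)=6c; end=13; A:t0 B:t1
  2. max(2,3)=3c; end=16; A:t2 B:t1
  3. max(6,2)=6c; end=22; A:t2 B:t3
  4. max(6,7)=7c; end=29; A:t4 B:t3
  5. max(7,3)=7c; end=36; A:t4 B:t5
  6. max(8,7)=8c; end=44; A:t6 B:t5
  7. 6=6c; end=50; A:t6 B:t5

end_cycle[6] = 44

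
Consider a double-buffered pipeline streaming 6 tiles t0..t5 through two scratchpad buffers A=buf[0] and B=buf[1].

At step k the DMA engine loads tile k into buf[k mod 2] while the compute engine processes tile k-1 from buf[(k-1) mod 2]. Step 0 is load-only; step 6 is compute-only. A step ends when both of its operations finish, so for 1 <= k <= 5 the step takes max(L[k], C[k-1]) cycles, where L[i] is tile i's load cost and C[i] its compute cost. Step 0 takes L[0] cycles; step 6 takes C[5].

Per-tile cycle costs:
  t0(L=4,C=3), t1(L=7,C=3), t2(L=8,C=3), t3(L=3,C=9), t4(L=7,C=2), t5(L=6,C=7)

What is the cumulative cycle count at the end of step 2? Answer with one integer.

k=0 load=t0/4c comp=- wait=4 total=4
k=1 load=t1/7c comp=t0/3c wait=7 total=11
k=2 load=t2/8c comp=t1/3c wait=8 total=19
k=3 load=t3/3c comp=t2/3c wait=3 total=22
k=4 load=t4/7c comp=t3/9c wait=9 total=31
k=5 load=t5/6c comp=t4/2c wait=6 total=37
k=6 load=- comp=t5/7c wait=7 total=44

end_cycle[2] = 19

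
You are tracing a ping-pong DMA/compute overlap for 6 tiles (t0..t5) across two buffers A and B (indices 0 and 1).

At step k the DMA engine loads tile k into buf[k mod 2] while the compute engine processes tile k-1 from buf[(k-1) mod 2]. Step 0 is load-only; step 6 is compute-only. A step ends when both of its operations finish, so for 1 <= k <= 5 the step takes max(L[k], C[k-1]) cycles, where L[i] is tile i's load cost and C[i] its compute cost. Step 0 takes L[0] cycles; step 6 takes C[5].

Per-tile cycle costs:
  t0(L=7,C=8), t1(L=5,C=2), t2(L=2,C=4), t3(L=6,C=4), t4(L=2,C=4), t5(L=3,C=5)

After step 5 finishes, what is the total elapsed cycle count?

step 0: L[0]=7 → dur=7, Σ=7 | A=load:t0 B=idle [load-only]
step 1: L[1]=5 C[0]=8 → dur=8, Σ=15 | A=compute:t0 B=load:t1 [compute-bound]
step 2: L[2]=2 C[1]=2 → dur=2, Σ=17 | A=load:t2 B=compute:t1 [tied]
step 3: L[3]=6 C[2]=4 → dur=6, Σ=23 | A=compute:t2 B=load:t3 [load-bound]
step 4: L[4]=2 C[3]=4 → dur=4, Σ=27 | A=load:t4 B=compute:t3 [compute-bound]
step 5: L[5]=3 C[4]=4 → dur=4, Σ=31 | A=compute:t4 B=load:t5 [compute-bound]
step 6: C[5]=5 → dur=5, Σ=36 | A=idle B=compute:t5 [compute-only]

end_cycle[5] = 31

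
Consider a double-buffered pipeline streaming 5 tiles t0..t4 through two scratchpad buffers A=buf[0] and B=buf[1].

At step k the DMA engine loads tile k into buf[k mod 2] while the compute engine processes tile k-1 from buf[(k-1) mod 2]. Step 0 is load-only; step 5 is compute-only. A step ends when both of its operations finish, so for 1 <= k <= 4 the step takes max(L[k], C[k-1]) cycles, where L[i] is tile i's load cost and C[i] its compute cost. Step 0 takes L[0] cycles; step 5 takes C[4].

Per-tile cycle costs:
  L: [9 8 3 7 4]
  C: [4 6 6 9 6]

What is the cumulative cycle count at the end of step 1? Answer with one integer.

end_cycle[1] = 17

k=0 load=t0/9c comp=- wait=9 total=9
k=1 load=t1/8c comp=t0/4c wait=8 total=17
k=2 load=t2/3c comp=t1/6c wait=6 total=23
k=3 load=t3/7c comp=t2/6c wait=7 total=30
k=4 load=t4/4c comp=t3/9c wait=9 total=39
k=5 load=- comp=t4/6c wait=6 total=45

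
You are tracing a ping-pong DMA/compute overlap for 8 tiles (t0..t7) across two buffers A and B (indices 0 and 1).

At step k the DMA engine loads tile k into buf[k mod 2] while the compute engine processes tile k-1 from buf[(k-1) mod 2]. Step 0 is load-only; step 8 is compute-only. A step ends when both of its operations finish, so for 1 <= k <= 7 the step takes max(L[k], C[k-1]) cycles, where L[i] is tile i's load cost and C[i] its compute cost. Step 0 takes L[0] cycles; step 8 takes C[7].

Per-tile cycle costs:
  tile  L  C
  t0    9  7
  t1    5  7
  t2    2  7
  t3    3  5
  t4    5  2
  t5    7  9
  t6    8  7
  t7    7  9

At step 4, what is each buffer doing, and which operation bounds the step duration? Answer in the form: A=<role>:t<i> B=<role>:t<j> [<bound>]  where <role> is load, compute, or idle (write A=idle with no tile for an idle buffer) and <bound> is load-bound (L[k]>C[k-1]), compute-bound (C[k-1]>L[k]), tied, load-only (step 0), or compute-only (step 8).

[0] DMA t0→A (9c) ∥ CU idle ⇒ 9c, clock 9
[1] DMA t1→B (5c) ∥ CU A:t0 (7c) ⇒ 7c, clock 16
[2] DMA t2→A (2c) ∥ CU B:t1 (7c) ⇒ 7c, clock 23
[3] DMA t3→B (3c) ∥ CU A:t2 (7c) ⇒ 7c, clock 30
[4] DMA t4→A (5c) ∥ CU B:t3 (5c) ⇒ 5c, clock 35
[5] DMA t5→B (7c) ∥ CU A:t4 (2c) ⇒ 7c, clock 42
[6] DMA t6→A (8c) ∥ CU B:t5 (9c) ⇒ 9c, clock 51
[7] DMA t7→B (7c) ∥ CU A:t6 (7c) ⇒ 7c, clock 58
[8] DMA idle ∥ CU B:t7 (9c) ⇒ 9c, clock 67

step 4: A=load:t4 B=compute:t3 [tied]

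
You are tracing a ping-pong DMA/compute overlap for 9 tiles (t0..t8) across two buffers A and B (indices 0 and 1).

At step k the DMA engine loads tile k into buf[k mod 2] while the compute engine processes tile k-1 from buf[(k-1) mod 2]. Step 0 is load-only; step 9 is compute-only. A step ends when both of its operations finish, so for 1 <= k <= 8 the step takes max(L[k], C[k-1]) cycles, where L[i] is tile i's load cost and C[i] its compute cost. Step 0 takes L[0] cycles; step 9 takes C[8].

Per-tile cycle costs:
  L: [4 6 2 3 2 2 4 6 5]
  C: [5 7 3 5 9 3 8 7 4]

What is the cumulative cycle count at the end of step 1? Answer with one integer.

end_cycle[1] = 10

k=0 load=t0/4c comp=- wait=4 total=4
k=1 load=t1/6c comp=t0/5c wait=6 total=10
k=2 load=t2/2c comp=t1/7c wait=7 total=17
k=3 load=t3/3c comp=t2/3c wait=3 total=20
k=4 load=t4/2c comp=t3/5c wait=5 total=25
k=5 load=t5/2c comp=t4/9c wait=9 total=34
k=6 load=t6/4c comp=t5/3c wait=4 total=38
k=7 load=t7/6c comp=t6/8c wait=8 total=46
k=8 load=t8/5c comp=t7/7c wait=7 total=53
k=9 load=- comp=t8/4c wait=4 total=57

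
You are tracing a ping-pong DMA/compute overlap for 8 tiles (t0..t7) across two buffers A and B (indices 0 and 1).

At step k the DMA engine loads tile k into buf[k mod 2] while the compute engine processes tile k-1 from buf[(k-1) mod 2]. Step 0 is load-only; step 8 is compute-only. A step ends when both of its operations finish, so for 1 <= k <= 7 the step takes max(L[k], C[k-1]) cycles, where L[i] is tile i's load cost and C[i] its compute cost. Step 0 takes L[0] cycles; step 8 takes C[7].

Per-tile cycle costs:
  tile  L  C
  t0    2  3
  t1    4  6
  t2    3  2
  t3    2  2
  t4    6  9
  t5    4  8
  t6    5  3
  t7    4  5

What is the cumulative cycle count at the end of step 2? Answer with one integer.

[0] DMA t0→A (2c) ∥ CU idle ⇒ 2c, clock 2
[1] DMA t1→B (4c) ∥ CU A:t0 (3c) ⇒ 4c, clock 6
[2] DMA t2→A (3c) ∥ CU B:t1 (6c) ⇒ 6c, clock 12
[3] DMA t3→B (2c) ∥ CU A:t2 (2c) ⇒ 2c, clock 14
[4] DMA t4→A (6c) ∥ CU B:t3 (2c) ⇒ 6c, clock 20
[5] DMA t5→B (4c) ∥ CU A:t4 (9c) ⇒ 9c, clock 29
[6] DMA t6→A (5c) ∥ CU B:t5 (8c) ⇒ 8c, clock 37
[7] DMA t7→B (4c) ∥ CU A:t6 (3c) ⇒ 4c, clock 41
[8] DMA idle ∥ CU B:t7 (5c) ⇒ 5c, clock 46

end_cycle[2] = 12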